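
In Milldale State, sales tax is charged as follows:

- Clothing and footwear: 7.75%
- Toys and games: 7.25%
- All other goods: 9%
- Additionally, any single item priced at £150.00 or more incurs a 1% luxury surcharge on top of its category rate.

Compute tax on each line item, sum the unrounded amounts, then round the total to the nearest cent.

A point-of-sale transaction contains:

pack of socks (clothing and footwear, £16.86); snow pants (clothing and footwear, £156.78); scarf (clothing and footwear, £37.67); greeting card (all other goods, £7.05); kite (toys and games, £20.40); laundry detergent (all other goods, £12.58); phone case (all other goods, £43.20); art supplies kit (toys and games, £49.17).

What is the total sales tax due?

Pack of socks £16.86: clothing and footwear → 7.75% → £1.30665
Snow pants £156.78: clothing and footwear → 7.75% + 1% surcharge = 8.75% → £13.71825
Scarf £37.67: clothing and footwear → 7.75% → £2.919425
Greeting card £7.05: all other goods → 9% → £0.6345
Kite £20.40: toys and games → 7.25% → £1.479
Laundry detergent £12.58: all other goods → 9% → £1.1322
Phone case £43.20: all other goods → 9% → £3.888
Art supplies kit £49.17: toys and games → 7.25% → £3.564825
Unrounded tax sum = £28.64285 → £28.64

£28.64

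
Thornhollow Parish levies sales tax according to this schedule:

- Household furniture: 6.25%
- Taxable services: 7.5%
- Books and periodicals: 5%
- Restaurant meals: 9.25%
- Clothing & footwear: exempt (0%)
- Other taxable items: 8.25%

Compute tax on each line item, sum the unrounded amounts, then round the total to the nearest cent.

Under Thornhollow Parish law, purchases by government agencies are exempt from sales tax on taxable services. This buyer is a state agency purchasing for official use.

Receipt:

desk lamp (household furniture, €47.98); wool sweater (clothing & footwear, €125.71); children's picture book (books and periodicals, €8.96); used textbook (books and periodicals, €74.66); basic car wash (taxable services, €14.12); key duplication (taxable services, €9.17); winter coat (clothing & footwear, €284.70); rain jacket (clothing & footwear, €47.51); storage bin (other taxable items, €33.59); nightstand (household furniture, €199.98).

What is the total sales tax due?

€22.45

Desk lamp €47.98: household furniture → 6.25% → €2.99875
Wool sweater €125.71: clothing & footwear → 0% → €0.00
Children's picture book €8.96: books and periodicals → 5% → €0.448
Used textbook €74.66: books and periodicals → 5% → €3.733
Basic car wash €14.12: taxable services, buyer-exempt → 0% → €0.00
Key duplication €9.17: taxable services, buyer-exempt → 0% → €0.00
Winter coat €284.70: clothing & footwear → 0% → €0.00
Rain jacket €47.51: clothing & footwear → 0% → €0.00
Storage bin €33.59: other taxable items → 8.25% → €2.771175
Nightstand €199.98: household furniture → 6.25% → €12.49875
Unrounded tax sum = €22.449675 → €22.45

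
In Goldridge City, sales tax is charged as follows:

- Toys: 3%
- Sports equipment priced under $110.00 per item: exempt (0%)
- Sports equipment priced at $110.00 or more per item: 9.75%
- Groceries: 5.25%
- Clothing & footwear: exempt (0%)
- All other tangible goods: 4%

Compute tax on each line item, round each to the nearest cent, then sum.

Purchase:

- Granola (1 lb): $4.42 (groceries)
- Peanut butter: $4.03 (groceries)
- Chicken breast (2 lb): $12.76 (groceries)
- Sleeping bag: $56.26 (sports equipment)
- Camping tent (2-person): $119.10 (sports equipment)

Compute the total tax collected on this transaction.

Granola (1 lb) $4.42: groceries → 5.25% → $0.23
Peanut butter $4.03: groceries → 5.25% → $0.21
Chicken breast (2 lb) $12.76: groceries → 5.25% → $0.67
Sleeping bag $56.26: sports equipment, under $110.00 → 0% → $0.00
Camping tent (2-person) $119.10: sports equipment, $110.00 or more → 9.75% → $11.61
Total tax = $0.23 + $0.21 + $0.67 + $11.61 = $12.72

$12.72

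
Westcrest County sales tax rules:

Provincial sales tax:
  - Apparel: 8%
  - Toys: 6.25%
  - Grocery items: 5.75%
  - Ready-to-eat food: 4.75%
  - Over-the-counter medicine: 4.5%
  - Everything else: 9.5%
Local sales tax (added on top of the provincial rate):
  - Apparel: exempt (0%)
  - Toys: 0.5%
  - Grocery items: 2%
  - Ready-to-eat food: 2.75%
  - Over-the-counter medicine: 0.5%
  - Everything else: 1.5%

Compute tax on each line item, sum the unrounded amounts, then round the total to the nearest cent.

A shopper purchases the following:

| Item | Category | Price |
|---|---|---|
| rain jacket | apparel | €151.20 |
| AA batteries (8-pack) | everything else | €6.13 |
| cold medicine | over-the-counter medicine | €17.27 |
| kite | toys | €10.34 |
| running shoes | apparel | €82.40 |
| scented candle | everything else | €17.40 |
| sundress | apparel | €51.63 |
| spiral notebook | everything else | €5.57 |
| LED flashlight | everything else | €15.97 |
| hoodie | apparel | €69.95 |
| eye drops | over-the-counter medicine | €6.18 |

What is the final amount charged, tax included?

Rain jacket €151.20: apparel → 8% + 0% local = 8% → €12.096
AA batteries (8-pack) €6.13: everything else → 9.5% + 1.5% local = 11% → €0.6743
Cold medicine €17.27: over-the-counter medicine → 4.5% + 0.5% local = 5% → €0.8635
Kite €10.34: toys → 6.25% + 0.5% local = 6.75% → €0.69795
Running shoes €82.40: apparel → 8% + 0% local = 8% → €6.592
Scented candle €17.40: everything else → 9.5% + 1.5% local = 11% → €1.914
Sundress €51.63: apparel → 8% + 0% local = 8% → €4.1304
Spiral notebook €5.57: everything else → 9.5% + 1.5% local = 11% → €0.6127
LED flashlight €15.97: everything else → 9.5% + 1.5% local = 11% → €1.7567
Hoodie €69.95: apparel → 8% + 0% local = 8% → €5.596
Eye drops €6.18: over-the-counter medicine → 4.5% + 0.5% local = 5% → €0.309
Subtotal = €434.04; unrounded tax = €35.24255 → €35.24; total due = €469.28

€469.28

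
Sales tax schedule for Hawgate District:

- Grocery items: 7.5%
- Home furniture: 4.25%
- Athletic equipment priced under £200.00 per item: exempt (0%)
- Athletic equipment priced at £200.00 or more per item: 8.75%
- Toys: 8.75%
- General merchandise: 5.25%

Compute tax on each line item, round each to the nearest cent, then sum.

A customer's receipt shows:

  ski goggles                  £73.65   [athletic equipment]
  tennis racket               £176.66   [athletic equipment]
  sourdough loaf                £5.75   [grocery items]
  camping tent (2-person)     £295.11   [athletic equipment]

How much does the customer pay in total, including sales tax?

Ski goggles £73.65: athletic equipment, under £200.00 → 0% → £0.00
Tennis racket £176.66: athletic equipment, under £200.00 → 0% → £0.00
Sourdough loaf £5.75: grocery items → 7.5% → £0.43
Camping tent (2-person) £295.11: athletic equipment, £200.00 or more → 8.75% → £25.82
Subtotal = £551.17; tax = £26.25; total due = £577.42

£577.42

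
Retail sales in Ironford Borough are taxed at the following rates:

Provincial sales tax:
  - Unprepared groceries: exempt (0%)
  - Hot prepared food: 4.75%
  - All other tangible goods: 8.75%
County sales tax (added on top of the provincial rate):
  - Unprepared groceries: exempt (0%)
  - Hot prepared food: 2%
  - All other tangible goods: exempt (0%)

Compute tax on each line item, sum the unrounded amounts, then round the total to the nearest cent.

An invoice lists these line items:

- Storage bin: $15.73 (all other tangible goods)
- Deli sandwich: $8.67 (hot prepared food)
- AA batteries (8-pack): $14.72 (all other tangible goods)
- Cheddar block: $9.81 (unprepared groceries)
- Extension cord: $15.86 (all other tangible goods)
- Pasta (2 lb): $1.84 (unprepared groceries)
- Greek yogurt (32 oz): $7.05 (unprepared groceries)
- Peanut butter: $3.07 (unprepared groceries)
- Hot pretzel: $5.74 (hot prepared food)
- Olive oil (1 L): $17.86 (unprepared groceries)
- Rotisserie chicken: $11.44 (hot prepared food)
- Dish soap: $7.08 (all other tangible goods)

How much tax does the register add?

$6.42

Storage bin $15.73: all other tangible goods → 8.75% + 0% county = 8.75% → $1.376375
Deli sandwich $8.67: hot prepared food → 4.75% + 2% county = 6.75% → $0.585225
AA batteries (8-pack) $14.72: all other tangible goods → 8.75% + 0% county = 8.75% → $1.288
Cheddar block $9.81: unprepared groceries → 0% + 0% county = 0% → $0.00
Extension cord $15.86: all other tangible goods → 8.75% + 0% county = 8.75% → $1.38775
Pasta (2 lb) $1.84: unprepared groceries → 0% + 0% county = 0% → $0.00
Greek yogurt (32 oz) $7.05: unprepared groceries → 0% + 0% county = 0% → $0.00
Peanut butter $3.07: unprepared groceries → 0% + 0% county = 0% → $0.00
Hot pretzel $5.74: hot prepared food → 4.75% + 2% county = 6.75% → $0.38745
Olive oil (1 L) $17.86: unprepared groceries → 0% + 0% county = 0% → $0.00
Rotisserie chicken $11.44: hot prepared food → 4.75% + 2% county = 6.75% → $0.7722
Dish soap $7.08: all other tangible goods → 8.75% + 0% county = 8.75% → $0.6195
Unrounded tax sum = $6.4165 → $6.42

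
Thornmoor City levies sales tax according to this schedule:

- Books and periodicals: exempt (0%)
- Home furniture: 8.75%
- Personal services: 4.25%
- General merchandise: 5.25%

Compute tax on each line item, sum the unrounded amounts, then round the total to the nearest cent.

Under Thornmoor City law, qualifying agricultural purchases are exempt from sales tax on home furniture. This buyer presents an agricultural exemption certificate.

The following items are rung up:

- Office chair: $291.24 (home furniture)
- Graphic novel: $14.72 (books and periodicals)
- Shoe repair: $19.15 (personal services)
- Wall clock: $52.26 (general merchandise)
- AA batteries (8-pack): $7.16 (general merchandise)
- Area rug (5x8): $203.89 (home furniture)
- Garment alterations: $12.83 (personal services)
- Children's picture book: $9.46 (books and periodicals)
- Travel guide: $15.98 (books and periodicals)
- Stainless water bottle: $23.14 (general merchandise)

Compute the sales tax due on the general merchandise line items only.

$4.33

Wall clock $52.26: general merchandise → 5.25% → $2.74365
AA batteries (8-pack) $7.16: general merchandise → 5.25% → $0.3759
Stainless water bottle $23.14: general merchandise → 5.25% → $1.21485
Tax on general merchandise: unrounded sum = $4.3344 → $4.33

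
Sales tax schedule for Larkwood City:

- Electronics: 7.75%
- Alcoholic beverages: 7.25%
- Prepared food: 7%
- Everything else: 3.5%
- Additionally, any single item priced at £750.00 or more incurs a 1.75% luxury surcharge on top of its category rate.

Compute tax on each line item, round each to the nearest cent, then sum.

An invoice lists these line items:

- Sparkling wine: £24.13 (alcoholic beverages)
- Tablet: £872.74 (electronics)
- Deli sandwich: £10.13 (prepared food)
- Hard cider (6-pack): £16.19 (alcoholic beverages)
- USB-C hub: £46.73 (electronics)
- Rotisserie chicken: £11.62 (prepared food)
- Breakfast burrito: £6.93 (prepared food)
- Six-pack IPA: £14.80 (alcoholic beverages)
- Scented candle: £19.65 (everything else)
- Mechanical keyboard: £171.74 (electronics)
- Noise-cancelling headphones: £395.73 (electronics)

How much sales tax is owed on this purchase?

£137.20

Sparkling wine £24.13: alcoholic beverages → 7.25% → £1.75
Tablet £872.74: electronics → 7.75% + 1.75% surcharge = 9.5% → £82.91
Deli sandwich £10.13: prepared food → 7% → £0.71
Hard cider (6-pack) £16.19: alcoholic beverages → 7.25% → £1.17
USB-C hub £46.73: electronics → 7.75% → £3.62
Rotisserie chicken £11.62: prepared food → 7% → £0.81
Breakfast burrito £6.93: prepared food → 7% → £0.49
Six-pack IPA £14.80: alcoholic beverages → 7.25% → £1.07
Scented candle £19.65: everything else → 3.5% → £0.69
Mechanical keyboard £171.74: electronics → 7.75% → £13.31
Noise-cancelling headphones £395.73: electronics → 7.75% → £30.67
Total tax = £1.75 + £82.91 + £0.71 + £1.17 + £3.62 + £0.81 + £0.49 + £1.07 + £0.69 + £13.31 + £30.67 = £137.20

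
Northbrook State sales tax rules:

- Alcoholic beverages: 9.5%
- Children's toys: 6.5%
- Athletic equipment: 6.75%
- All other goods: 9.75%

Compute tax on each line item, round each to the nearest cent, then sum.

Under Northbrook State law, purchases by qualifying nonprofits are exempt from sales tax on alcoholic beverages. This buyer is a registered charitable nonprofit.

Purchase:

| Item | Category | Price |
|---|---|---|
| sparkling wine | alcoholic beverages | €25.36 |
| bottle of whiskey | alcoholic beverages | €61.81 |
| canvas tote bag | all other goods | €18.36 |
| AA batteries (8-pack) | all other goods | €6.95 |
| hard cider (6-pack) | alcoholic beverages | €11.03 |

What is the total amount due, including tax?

Sparkling wine €25.36: alcoholic beverages, buyer-exempt → 0% → €0.00
Bottle of whiskey €61.81: alcoholic beverages, buyer-exempt → 0% → €0.00
Canvas tote bag €18.36: all other goods → 9.75% → €1.79
AA batteries (8-pack) €6.95: all other goods → 9.75% → €0.68
Hard cider (6-pack) €11.03: alcoholic beverages, buyer-exempt → 0% → €0.00
Subtotal = €123.51; tax = €2.47; total due = €125.98

€125.98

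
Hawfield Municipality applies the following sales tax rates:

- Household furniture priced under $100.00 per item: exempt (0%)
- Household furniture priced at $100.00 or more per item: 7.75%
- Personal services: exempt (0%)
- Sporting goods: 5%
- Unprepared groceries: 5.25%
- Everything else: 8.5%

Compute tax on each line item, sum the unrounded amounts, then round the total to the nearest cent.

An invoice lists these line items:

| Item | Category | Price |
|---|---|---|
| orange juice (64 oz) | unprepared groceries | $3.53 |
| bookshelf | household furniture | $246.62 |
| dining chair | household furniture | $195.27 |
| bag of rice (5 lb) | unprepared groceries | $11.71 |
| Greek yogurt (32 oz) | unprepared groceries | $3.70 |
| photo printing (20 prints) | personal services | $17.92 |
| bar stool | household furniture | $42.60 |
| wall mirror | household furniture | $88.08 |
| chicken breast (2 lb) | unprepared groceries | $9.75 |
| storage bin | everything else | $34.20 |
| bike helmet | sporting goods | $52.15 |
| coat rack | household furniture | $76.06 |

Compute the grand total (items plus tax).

Orange juice (64 oz) $3.53: unprepared groceries → 5.25% → $0.185325
Bookshelf $246.62: household furniture, $100.00 or more → 7.75% → $19.11305
Dining chair $195.27: household furniture, $100.00 or more → 7.75% → $15.133425
Bag of rice (5 lb) $11.71: unprepared groceries → 5.25% → $0.614775
Greek yogurt (32 oz) $3.70: unprepared groceries → 5.25% → $0.19425
Photo printing (20 prints) $17.92: personal services → 0% → $0.00
Bar stool $42.60: household furniture, under $100.00 → 0% → $0.00
Wall mirror $88.08: household furniture, under $100.00 → 0% → $0.00
Chicken breast (2 lb) $9.75: unprepared groceries → 5.25% → $0.511875
Storage bin $34.20: everything else → 8.5% → $2.907
Bike helmet $52.15: sporting goods → 5% → $2.6075
Coat rack $76.06: household furniture, under $100.00 → 0% → $0.00
Subtotal = $781.59; unrounded tax = $41.2672 → $41.27; total due = $822.86

$822.86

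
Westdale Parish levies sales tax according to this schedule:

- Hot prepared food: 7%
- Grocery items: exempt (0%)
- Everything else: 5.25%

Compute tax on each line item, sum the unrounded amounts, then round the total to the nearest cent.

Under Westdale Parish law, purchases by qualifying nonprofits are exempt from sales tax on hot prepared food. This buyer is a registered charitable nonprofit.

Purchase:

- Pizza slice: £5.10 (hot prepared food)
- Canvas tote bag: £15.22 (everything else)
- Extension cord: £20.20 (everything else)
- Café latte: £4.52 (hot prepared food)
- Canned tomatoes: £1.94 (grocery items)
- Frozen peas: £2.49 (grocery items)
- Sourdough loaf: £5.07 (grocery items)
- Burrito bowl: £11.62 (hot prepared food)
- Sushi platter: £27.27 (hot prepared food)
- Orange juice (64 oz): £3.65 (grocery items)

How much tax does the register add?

£1.86

Pizza slice £5.10: hot prepared food, buyer-exempt → 0% → £0.00
Canvas tote bag £15.22: everything else → 5.25% → £0.79905
Extension cord £20.20: everything else → 5.25% → £1.0605
Café latte £4.52: hot prepared food, buyer-exempt → 0% → £0.00
Canned tomatoes £1.94: grocery items → 0% → £0.00
Frozen peas £2.49: grocery items → 0% → £0.00
Sourdough loaf £5.07: grocery items → 0% → £0.00
Burrito bowl £11.62: hot prepared food, buyer-exempt → 0% → £0.00
Sushi platter £27.27: hot prepared food, buyer-exempt → 0% → £0.00
Orange juice (64 oz) £3.65: grocery items → 0% → £0.00
Unrounded tax sum = £1.85955 → £1.86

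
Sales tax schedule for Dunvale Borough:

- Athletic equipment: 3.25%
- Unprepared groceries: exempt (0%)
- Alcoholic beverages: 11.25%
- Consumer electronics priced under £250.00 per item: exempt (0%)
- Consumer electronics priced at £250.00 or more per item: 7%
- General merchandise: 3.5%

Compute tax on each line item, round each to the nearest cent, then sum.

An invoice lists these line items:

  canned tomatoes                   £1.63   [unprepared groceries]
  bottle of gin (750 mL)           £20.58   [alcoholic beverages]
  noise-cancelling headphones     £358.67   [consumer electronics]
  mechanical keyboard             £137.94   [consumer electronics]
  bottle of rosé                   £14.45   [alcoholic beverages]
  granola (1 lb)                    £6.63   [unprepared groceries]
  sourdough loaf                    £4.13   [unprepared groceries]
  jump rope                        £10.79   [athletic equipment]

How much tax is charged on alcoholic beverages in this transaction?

£3.95

Bottle of gin (750 mL) £20.58: alcoholic beverages → 11.25% → £2.32
Bottle of rosé £14.45: alcoholic beverages → 11.25% → £1.63
Tax on alcoholic beverages = £2.32 + £1.63 = £3.95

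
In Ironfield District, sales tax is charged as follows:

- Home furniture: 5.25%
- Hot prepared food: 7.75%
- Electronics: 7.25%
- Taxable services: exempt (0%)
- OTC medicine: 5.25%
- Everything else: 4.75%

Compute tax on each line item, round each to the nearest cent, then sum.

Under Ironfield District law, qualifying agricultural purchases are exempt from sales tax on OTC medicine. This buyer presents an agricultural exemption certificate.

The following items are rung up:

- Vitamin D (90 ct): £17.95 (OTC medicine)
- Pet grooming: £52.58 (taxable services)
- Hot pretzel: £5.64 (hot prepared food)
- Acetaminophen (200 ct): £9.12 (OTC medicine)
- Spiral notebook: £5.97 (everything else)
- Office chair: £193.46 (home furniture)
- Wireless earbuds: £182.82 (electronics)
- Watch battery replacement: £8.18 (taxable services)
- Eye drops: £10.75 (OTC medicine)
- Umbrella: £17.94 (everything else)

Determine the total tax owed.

Vitamin D (90 ct) £17.95: OTC medicine, buyer-exempt → 0% → £0.00
Pet grooming £52.58: taxable services → 0% → £0.00
Hot pretzel £5.64: hot prepared food → 7.75% → £0.44
Acetaminophen (200 ct) £9.12: OTC medicine, buyer-exempt → 0% → £0.00
Spiral notebook £5.97: everything else → 4.75% → £0.28
Office chair £193.46: home furniture → 5.25% → £10.16
Wireless earbuds £182.82: electronics → 7.25% → £13.25
Watch battery replacement £8.18: taxable services → 0% → £0.00
Eye drops £10.75: OTC medicine, buyer-exempt → 0% → £0.00
Umbrella £17.94: everything else → 4.75% → £0.85
Total tax = £0.44 + £0.28 + £10.16 + £13.25 + £0.85 = £24.98

£24.98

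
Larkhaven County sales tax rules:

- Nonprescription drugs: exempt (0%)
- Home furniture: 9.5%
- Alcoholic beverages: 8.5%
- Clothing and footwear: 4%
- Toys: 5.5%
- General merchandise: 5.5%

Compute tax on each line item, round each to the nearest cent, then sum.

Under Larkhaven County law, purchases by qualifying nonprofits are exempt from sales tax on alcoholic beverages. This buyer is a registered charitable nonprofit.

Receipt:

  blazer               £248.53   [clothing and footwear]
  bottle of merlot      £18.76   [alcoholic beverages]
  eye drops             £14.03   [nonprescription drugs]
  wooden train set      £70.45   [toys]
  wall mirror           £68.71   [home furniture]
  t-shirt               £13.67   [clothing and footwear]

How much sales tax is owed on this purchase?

£20.89

Blazer £248.53: clothing and footwear → 4% → £9.94
Bottle of merlot £18.76: alcoholic beverages, buyer-exempt → 0% → £0.00
Eye drops £14.03: nonprescription drugs → 0% → £0.00
Wooden train set £70.45: toys → 5.5% → £3.87
Wall mirror £68.71: home furniture → 9.5% → £6.53
T-shirt £13.67: clothing and footwear → 4% → £0.55
Total tax = £9.94 + £3.87 + £6.53 + £0.55 = £20.89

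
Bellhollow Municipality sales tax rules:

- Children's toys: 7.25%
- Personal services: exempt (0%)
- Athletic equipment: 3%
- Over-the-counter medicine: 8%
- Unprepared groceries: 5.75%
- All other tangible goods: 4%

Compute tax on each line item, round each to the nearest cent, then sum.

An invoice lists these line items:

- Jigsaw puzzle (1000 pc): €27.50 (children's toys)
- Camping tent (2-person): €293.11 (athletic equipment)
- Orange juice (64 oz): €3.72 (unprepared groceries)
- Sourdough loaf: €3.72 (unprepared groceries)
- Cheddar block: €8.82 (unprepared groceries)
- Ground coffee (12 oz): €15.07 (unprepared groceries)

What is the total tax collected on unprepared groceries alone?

€1.80

Orange juice (64 oz) €3.72: unprepared groceries → 5.75% → €0.21
Sourdough loaf €3.72: unprepared groceries → 5.75% → €0.21
Cheddar block €8.82: unprepared groceries → 5.75% → €0.51
Ground coffee (12 oz) €15.07: unprepared groceries → 5.75% → €0.87
Tax on unprepared groceries = €0.21 + €0.21 + €0.51 + €0.87 = €1.80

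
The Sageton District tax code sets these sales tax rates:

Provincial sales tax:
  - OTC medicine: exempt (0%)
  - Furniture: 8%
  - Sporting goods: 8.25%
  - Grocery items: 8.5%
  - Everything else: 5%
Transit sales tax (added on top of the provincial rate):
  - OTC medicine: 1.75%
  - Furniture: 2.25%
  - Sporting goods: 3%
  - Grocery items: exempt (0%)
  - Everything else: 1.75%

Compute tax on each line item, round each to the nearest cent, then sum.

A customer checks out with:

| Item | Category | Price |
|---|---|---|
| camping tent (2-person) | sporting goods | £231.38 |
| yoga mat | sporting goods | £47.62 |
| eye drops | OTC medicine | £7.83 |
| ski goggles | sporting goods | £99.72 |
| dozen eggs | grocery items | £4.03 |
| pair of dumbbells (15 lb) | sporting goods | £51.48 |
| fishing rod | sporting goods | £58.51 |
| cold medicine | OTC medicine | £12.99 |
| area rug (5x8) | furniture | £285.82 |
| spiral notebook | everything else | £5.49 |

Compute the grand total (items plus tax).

Camping tent (2-person) £231.38: sporting goods → 8.25% + 3% transit = 11.25% → £26.03
Yoga mat £47.62: sporting goods → 8.25% + 3% transit = 11.25% → £5.36
Eye drops £7.83: OTC medicine → 0% + 1.75% transit = 1.75% → £0.14
Ski goggles £99.72: sporting goods → 8.25% + 3% transit = 11.25% → £11.22
Dozen eggs £4.03: grocery items → 8.5% + 0% transit = 8.5% → £0.34
Pair of dumbbells (15 lb) £51.48: sporting goods → 8.25% + 3% transit = 11.25% → £5.79
Fishing rod £58.51: sporting goods → 8.25% + 3% transit = 11.25% → £6.58
Cold medicine £12.99: OTC medicine → 0% + 1.75% transit = 1.75% → £0.23
Area rug (5x8) £285.82: furniture → 8% + 2.25% transit = 10.25% → £29.30
Spiral notebook £5.49: everything else → 5% + 1.75% transit = 6.75% → £0.37
Subtotal = £804.87; tax = £85.36; total due = £890.23

£890.23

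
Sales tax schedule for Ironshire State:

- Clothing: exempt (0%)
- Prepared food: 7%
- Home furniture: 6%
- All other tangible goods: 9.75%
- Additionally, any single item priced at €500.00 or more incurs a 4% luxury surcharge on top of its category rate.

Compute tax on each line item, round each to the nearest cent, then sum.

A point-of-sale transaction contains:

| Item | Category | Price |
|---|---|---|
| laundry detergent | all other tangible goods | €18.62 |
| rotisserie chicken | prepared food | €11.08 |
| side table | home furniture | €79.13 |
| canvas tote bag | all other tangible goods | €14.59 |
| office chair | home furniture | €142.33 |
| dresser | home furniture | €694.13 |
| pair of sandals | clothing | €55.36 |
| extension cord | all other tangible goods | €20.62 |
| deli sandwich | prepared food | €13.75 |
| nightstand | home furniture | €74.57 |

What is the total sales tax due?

Laundry detergent €18.62: all other tangible goods → 9.75% → €1.82
Rotisserie chicken €11.08: prepared food → 7% → €0.78
Side table €79.13: home furniture → 6% → €4.75
Canvas tote bag €14.59: all other tangible goods → 9.75% → €1.42
Office chair €142.33: home furniture → 6% → €8.54
Dresser €694.13: home furniture → 6% + 4% surcharge = 10% → €69.41
Pair of sandals €55.36: clothing → 0% → €0.00
Extension cord €20.62: all other tangible goods → 9.75% → €2.01
Deli sandwich €13.75: prepared food → 7% → €0.96
Nightstand €74.57: home furniture → 6% → €4.47
Total tax = €1.82 + €0.78 + €4.75 + €1.42 + €8.54 + €69.41 + €2.01 + €0.96 + €4.47 = €94.16

€94.16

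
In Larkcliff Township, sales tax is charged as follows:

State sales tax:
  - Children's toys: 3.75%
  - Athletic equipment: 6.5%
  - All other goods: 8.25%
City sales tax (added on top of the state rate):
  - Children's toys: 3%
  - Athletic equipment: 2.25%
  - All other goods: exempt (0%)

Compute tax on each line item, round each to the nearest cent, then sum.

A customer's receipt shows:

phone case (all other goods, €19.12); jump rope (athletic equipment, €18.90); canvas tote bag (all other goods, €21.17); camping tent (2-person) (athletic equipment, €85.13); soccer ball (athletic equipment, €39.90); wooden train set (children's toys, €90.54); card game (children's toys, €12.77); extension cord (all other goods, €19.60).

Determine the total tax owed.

€24.51

Phone case €19.12: all other goods → 8.25% + 0% city = 8.25% → €1.58
Jump rope €18.90: athletic equipment → 6.5% + 2.25% city = 8.75% → €1.65
Canvas tote bag €21.17: all other goods → 8.25% + 0% city = 8.25% → €1.75
Camping tent (2-person) €85.13: athletic equipment → 6.5% + 2.25% city = 8.75% → €7.45
Soccer ball €39.90: athletic equipment → 6.5% + 2.25% city = 8.75% → €3.49
Wooden train set €90.54: children's toys → 3.75% + 3% city = 6.75% → €6.11
Card game €12.77: children's toys → 3.75% + 3% city = 6.75% → €0.86
Extension cord €19.60: all other goods → 8.25% + 0% city = 8.25% → €1.62
Total tax = €1.58 + €1.65 + €1.75 + €7.45 + €3.49 + €6.11 + €0.86 + €1.62 = €24.51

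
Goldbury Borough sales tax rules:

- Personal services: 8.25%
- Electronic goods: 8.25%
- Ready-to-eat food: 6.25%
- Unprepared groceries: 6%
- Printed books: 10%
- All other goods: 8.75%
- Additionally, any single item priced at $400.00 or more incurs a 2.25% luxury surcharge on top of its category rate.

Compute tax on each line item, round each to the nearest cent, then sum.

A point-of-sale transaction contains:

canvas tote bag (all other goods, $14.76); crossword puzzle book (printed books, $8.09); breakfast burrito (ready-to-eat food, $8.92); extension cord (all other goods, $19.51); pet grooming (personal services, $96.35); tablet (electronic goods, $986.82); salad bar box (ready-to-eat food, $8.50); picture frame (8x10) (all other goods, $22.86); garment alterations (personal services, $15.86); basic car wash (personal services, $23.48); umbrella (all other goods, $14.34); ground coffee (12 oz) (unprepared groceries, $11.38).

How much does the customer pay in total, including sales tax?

$1354.52

Canvas tote bag $14.76: all other goods → 8.75% → $1.29
Crossword puzzle book $8.09: printed books → 10% → $0.81
Breakfast burrito $8.92: ready-to-eat food → 6.25% → $0.56
Extension cord $19.51: all other goods → 8.75% → $1.71
Pet grooming $96.35: personal services → 8.25% → $7.95
Tablet $986.82: electronic goods → 8.25% + 2.25% surcharge = 10.5% → $103.62
Salad bar box $8.50: ready-to-eat food → 6.25% → $0.53
Picture frame (8x10) $22.86: all other goods → 8.75% → $2.00
Garment alterations $15.86: personal services → 8.25% → $1.31
Basic car wash $23.48: personal services → 8.25% → $1.94
Umbrella $14.34: all other goods → 8.75% → $1.25
Ground coffee (12 oz) $11.38: unprepared groceries → 6% → $0.68
Subtotal = $1230.87; tax = $123.65; total due = $1354.52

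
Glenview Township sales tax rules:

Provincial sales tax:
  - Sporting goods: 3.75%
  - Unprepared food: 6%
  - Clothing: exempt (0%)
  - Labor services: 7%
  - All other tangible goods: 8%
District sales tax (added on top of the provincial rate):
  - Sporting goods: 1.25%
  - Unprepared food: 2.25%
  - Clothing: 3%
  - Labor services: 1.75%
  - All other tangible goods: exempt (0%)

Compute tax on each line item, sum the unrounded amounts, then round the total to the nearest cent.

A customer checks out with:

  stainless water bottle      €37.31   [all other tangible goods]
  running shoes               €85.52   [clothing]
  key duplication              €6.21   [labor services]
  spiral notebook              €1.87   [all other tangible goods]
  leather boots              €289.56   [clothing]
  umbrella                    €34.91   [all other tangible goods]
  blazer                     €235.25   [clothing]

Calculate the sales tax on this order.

Stainless water bottle €37.31: all other tangible goods → 8% + 0% district = 8% → €2.9848
Running shoes €85.52: clothing → 0% + 3% district = 3% → €2.5656
Key duplication €6.21: labor services → 7% + 1.75% district = 8.75% → €0.543375
Spiral notebook €1.87: all other tangible goods → 8% + 0% district = 8% → €0.1496
Leather boots €289.56: clothing → 0% + 3% district = 3% → €8.6868
Umbrella €34.91: all other tangible goods → 8% + 0% district = 8% → €2.7928
Blazer €235.25: clothing → 0% + 3% district = 3% → €7.0575
Unrounded tax sum = €24.780475 → €24.78

€24.78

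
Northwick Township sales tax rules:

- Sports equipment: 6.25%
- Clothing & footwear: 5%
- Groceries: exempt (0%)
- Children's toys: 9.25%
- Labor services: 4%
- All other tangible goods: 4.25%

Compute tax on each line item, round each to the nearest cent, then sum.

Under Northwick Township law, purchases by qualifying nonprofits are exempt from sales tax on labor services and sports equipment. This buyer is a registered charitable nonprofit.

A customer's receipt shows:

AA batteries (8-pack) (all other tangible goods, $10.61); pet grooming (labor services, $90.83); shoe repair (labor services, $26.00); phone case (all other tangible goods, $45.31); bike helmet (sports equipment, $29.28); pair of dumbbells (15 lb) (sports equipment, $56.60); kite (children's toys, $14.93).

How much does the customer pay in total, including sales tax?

$277.32

AA batteries (8-pack) $10.61: all other tangible goods → 4.25% → $0.45
Pet grooming $90.83: labor services, buyer-exempt → 0% → $0.00
Shoe repair $26.00: labor services, buyer-exempt → 0% → $0.00
Phone case $45.31: all other tangible goods → 4.25% → $1.93
Bike helmet $29.28: sports equipment, buyer-exempt → 0% → $0.00
Pair of dumbbells (15 lb) $56.60: sports equipment, buyer-exempt → 0% → $0.00
Kite $14.93: children's toys → 9.25% → $1.38
Subtotal = $273.56; tax = $3.76; total due = $277.32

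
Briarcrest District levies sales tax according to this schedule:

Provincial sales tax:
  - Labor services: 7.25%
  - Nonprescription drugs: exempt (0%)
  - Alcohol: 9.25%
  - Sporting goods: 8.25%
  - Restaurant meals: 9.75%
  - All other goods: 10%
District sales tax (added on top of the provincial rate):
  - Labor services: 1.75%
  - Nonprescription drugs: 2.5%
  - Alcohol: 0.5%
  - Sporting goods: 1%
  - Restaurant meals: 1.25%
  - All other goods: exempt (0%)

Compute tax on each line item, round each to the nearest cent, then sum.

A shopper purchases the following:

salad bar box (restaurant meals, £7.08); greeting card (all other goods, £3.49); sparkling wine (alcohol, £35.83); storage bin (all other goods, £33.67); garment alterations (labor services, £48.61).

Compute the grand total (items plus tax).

£141.04

Salad bar box £7.08: restaurant meals → 9.75% + 1.25% district = 11% → £0.78
Greeting card £3.49: all other goods → 10% + 0% district = 10% → £0.35
Sparkling wine £35.83: alcohol → 9.25% + 0.5% district = 9.75% → £3.49
Storage bin £33.67: all other goods → 10% + 0% district = 10% → £3.37
Garment alterations £48.61: labor services → 7.25% + 1.75% district = 9% → £4.37
Subtotal = £128.68; tax = £12.36; total due = £141.04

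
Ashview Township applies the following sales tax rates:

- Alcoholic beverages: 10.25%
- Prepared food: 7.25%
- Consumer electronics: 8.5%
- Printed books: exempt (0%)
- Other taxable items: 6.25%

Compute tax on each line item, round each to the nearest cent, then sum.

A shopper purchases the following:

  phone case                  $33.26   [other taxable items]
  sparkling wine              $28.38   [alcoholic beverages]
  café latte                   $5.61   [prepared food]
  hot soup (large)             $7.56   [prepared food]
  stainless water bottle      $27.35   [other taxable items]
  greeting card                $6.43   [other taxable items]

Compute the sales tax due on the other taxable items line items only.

Phone case $33.26: other taxable items → 6.25% → $2.08
Stainless water bottle $27.35: other taxable items → 6.25% → $1.71
Greeting card $6.43: other taxable items → 6.25% → $0.40
Tax on other taxable items = $2.08 + $1.71 + $0.40 = $4.19

$4.19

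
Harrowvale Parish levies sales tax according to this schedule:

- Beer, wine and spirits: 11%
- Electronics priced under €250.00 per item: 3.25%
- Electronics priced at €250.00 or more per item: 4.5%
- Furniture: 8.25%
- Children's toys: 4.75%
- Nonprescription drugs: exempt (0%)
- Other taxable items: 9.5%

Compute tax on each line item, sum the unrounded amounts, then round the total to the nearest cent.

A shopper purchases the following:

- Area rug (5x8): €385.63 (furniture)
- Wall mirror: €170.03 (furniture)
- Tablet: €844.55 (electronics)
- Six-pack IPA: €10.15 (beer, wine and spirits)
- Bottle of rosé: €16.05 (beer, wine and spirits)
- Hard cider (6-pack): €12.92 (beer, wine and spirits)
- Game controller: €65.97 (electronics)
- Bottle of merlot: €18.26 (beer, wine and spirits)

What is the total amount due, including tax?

€1615.86

Area rug (5x8) €385.63: furniture → 8.25% → €31.814475
Wall mirror €170.03: furniture → 8.25% → €14.027475
Tablet €844.55: electronics, €250.00 or more → 4.5% → €38.00475
Six-pack IPA €10.15: beer, wine and spirits → 11% → €1.1165
Bottle of rosé €16.05: beer, wine and spirits → 11% → €1.7655
Hard cider (6-pack) €12.92: beer, wine and spirits → 11% → €1.4212
Game controller €65.97: electronics, under €250.00 → 3.25% → €2.144025
Bottle of merlot €18.26: beer, wine and spirits → 11% → €2.0086
Subtotal = €1523.56; unrounded tax = €92.302525 → €92.30; total due = €1615.86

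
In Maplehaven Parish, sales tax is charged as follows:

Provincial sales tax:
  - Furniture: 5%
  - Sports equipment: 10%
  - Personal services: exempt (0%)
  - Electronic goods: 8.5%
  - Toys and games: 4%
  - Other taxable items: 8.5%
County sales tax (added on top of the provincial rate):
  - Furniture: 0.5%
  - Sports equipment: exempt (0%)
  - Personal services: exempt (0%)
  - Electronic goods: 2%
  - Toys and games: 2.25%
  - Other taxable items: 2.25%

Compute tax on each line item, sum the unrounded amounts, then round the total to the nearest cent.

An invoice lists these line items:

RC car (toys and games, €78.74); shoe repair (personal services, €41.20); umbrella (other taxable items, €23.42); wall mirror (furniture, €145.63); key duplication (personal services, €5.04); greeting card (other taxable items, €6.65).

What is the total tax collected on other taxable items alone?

Umbrella €23.42: other taxable items → 8.5% + 2.25% county = 10.75% → €2.51765
Greeting card €6.65: other taxable items → 8.5% + 2.25% county = 10.75% → €0.714875
Tax on other taxable items: unrounded sum = €3.232525 → €3.23

€3.23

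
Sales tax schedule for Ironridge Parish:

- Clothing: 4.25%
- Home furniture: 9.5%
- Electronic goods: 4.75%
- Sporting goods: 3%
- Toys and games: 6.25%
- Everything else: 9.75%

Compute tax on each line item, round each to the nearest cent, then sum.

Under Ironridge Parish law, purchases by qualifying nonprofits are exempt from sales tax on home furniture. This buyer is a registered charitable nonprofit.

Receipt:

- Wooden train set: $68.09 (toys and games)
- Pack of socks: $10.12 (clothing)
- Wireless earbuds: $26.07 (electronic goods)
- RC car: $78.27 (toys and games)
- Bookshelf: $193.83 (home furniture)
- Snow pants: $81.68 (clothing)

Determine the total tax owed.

Wooden train set $68.09: toys and games → 6.25% → $4.26
Pack of socks $10.12: clothing → 4.25% → $0.43
Wireless earbuds $26.07: electronic goods → 4.75% → $1.24
RC car $78.27: toys and games → 6.25% → $4.89
Bookshelf $193.83: home furniture, buyer-exempt → 0% → $0.00
Snow pants $81.68: clothing → 4.25% → $3.47
Total tax = $4.26 + $0.43 + $1.24 + $4.89 + $3.47 = $14.29

$14.29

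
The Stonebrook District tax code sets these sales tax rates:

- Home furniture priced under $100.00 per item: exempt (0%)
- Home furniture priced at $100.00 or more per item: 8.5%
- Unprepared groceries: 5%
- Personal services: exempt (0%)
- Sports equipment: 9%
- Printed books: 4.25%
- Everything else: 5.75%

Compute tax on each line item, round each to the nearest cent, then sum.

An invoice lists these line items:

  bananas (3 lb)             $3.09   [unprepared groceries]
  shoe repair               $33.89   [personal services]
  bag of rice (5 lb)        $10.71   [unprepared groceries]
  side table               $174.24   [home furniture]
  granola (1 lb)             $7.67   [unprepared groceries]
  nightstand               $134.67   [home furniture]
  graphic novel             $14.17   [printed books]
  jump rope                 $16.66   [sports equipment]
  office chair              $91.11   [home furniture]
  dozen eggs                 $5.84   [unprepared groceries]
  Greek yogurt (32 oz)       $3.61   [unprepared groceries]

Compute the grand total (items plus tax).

Bananas (3 lb) $3.09: unprepared groceries → 5% → $0.15
Shoe repair $33.89: personal services → 0% → $0.00
Bag of rice (5 lb) $10.71: unprepared groceries → 5% → $0.54
Side table $174.24: home furniture, $100.00 or more → 8.5% → $14.81
Granola (1 lb) $7.67: unprepared groceries → 5% → $0.38
Nightstand $134.67: home furniture, $100.00 or more → 8.5% → $11.45
Graphic novel $14.17: printed books → 4.25% → $0.60
Jump rope $16.66: sports equipment → 9% → $1.50
Office chair $91.11: home furniture, under $100.00 → 0% → $0.00
Dozen eggs $5.84: unprepared groceries → 5% → $0.29
Greek yogurt (32 oz) $3.61: unprepared groceries → 5% → $0.18
Subtotal = $495.66; tax = $29.90; total due = $525.56

$525.56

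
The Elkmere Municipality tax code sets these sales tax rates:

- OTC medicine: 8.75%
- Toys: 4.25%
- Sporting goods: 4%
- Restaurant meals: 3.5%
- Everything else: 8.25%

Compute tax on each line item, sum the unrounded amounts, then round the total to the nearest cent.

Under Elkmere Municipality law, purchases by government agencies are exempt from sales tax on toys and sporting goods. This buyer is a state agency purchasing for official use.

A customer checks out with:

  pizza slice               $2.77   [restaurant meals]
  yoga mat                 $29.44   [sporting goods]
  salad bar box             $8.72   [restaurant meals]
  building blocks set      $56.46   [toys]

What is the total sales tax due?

$0.40

Pizza slice $2.77: restaurant meals → 3.5% → $0.09695
Yoga mat $29.44: sporting goods, buyer-exempt → 0% → $0.00
Salad bar box $8.72: restaurant meals → 3.5% → $0.3052
Building blocks set $56.46: toys, buyer-exempt → 0% → $0.00
Unrounded tax sum = $0.40215 → $0.40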